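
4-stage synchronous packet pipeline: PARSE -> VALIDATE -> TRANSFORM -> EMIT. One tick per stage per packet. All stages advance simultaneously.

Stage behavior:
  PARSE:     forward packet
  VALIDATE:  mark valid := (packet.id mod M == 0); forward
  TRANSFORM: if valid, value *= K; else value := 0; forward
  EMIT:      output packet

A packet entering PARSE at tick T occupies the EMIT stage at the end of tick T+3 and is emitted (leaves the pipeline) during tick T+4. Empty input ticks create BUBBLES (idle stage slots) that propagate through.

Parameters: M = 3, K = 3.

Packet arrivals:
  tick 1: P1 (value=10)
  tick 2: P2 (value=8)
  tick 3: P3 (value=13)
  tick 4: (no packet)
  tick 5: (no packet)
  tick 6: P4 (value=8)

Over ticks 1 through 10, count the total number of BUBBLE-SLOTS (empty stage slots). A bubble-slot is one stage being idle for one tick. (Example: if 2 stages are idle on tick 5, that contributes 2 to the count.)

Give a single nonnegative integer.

Answer: 24

Derivation:
Tick 1: [PARSE:P1(v=10,ok=F), VALIDATE:-, TRANSFORM:-, EMIT:-] out:-; bubbles=3
Tick 2: [PARSE:P2(v=8,ok=F), VALIDATE:P1(v=10,ok=F), TRANSFORM:-, EMIT:-] out:-; bubbles=2
Tick 3: [PARSE:P3(v=13,ok=F), VALIDATE:P2(v=8,ok=F), TRANSFORM:P1(v=0,ok=F), EMIT:-] out:-; bubbles=1
Tick 4: [PARSE:-, VALIDATE:P3(v=13,ok=T), TRANSFORM:P2(v=0,ok=F), EMIT:P1(v=0,ok=F)] out:-; bubbles=1
Tick 5: [PARSE:-, VALIDATE:-, TRANSFORM:P3(v=39,ok=T), EMIT:P2(v=0,ok=F)] out:P1(v=0); bubbles=2
Tick 6: [PARSE:P4(v=8,ok=F), VALIDATE:-, TRANSFORM:-, EMIT:P3(v=39,ok=T)] out:P2(v=0); bubbles=2
Tick 7: [PARSE:-, VALIDATE:P4(v=8,ok=F), TRANSFORM:-, EMIT:-] out:P3(v=39); bubbles=3
Tick 8: [PARSE:-, VALIDATE:-, TRANSFORM:P4(v=0,ok=F), EMIT:-] out:-; bubbles=3
Tick 9: [PARSE:-, VALIDATE:-, TRANSFORM:-, EMIT:P4(v=0,ok=F)] out:-; bubbles=3
Tick 10: [PARSE:-, VALIDATE:-, TRANSFORM:-, EMIT:-] out:P4(v=0); bubbles=4
Total bubble-slots: 24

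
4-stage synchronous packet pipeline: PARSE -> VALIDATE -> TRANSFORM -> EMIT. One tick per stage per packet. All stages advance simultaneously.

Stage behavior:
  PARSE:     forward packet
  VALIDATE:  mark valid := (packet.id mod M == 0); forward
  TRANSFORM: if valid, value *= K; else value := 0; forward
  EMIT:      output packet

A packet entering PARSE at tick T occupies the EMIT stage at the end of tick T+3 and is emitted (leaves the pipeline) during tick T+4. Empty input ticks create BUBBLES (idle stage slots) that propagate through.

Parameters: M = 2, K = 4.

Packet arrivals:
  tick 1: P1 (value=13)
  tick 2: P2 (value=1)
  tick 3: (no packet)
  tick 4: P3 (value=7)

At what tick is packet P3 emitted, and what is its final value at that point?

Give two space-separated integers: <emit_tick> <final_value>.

Answer: 8 0

Derivation:
Tick 1: [PARSE:P1(v=13,ok=F), VALIDATE:-, TRANSFORM:-, EMIT:-] out:-; in:P1
Tick 2: [PARSE:P2(v=1,ok=F), VALIDATE:P1(v=13,ok=F), TRANSFORM:-, EMIT:-] out:-; in:P2
Tick 3: [PARSE:-, VALIDATE:P2(v=1,ok=T), TRANSFORM:P1(v=0,ok=F), EMIT:-] out:-; in:-
Tick 4: [PARSE:P3(v=7,ok=F), VALIDATE:-, TRANSFORM:P2(v=4,ok=T), EMIT:P1(v=0,ok=F)] out:-; in:P3
Tick 5: [PARSE:-, VALIDATE:P3(v=7,ok=F), TRANSFORM:-, EMIT:P2(v=4,ok=T)] out:P1(v=0); in:-
Tick 6: [PARSE:-, VALIDATE:-, TRANSFORM:P3(v=0,ok=F), EMIT:-] out:P2(v=4); in:-
Tick 7: [PARSE:-, VALIDATE:-, TRANSFORM:-, EMIT:P3(v=0,ok=F)] out:-; in:-
Tick 8: [PARSE:-, VALIDATE:-, TRANSFORM:-, EMIT:-] out:P3(v=0); in:-
P3: arrives tick 4, valid=False (id=3, id%2=1), emit tick 8, final value 0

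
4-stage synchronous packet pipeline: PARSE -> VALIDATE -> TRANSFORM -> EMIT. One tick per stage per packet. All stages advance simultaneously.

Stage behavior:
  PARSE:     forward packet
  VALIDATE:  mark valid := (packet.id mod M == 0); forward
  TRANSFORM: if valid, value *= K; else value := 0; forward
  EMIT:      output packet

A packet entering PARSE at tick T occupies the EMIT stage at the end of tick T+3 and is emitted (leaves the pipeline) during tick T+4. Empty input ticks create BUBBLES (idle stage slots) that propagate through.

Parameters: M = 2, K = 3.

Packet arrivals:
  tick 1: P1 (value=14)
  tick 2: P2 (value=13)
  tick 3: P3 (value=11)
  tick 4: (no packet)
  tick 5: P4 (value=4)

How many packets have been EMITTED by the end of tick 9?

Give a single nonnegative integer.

Tick 1: [PARSE:P1(v=14,ok=F), VALIDATE:-, TRANSFORM:-, EMIT:-] out:-; in:P1
Tick 2: [PARSE:P2(v=13,ok=F), VALIDATE:P1(v=14,ok=F), TRANSFORM:-, EMIT:-] out:-; in:P2
Tick 3: [PARSE:P3(v=11,ok=F), VALIDATE:P2(v=13,ok=T), TRANSFORM:P1(v=0,ok=F), EMIT:-] out:-; in:P3
Tick 4: [PARSE:-, VALIDATE:P3(v=11,ok=F), TRANSFORM:P2(v=39,ok=T), EMIT:P1(v=0,ok=F)] out:-; in:-
Tick 5: [PARSE:P4(v=4,ok=F), VALIDATE:-, TRANSFORM:P3(v=0,ok=F), EMIT:P2(v=39,ok=T)] out:P1(v=0); in:P4
Tick 6: [PARSE:-, VALIDATE:P4(v=4,ok=T), TRANSFORM:-, EMIT:P3(v=0,ok=F)] out:P2(v=39); in:-
Tick 7: [PARSE:-, VALIDATE:-, TRANSFORM:P4(v=12,ok=T), EMIT:-] out:P3(v=0); in:-
Tick 8: [PARSE:-, VALIDATE:-, TRANSFORM:-, EMIT:P4(v=12,ok=T)] out:-; in:-
Tick 9: [PARSE:-, VALIDATE:-, TRANSFORM:-, EMIT:-] out:P4(v=12); in:-
Emitted by tick 9: ['P1', 'P2', 'P3', 'P4']

Answer: 4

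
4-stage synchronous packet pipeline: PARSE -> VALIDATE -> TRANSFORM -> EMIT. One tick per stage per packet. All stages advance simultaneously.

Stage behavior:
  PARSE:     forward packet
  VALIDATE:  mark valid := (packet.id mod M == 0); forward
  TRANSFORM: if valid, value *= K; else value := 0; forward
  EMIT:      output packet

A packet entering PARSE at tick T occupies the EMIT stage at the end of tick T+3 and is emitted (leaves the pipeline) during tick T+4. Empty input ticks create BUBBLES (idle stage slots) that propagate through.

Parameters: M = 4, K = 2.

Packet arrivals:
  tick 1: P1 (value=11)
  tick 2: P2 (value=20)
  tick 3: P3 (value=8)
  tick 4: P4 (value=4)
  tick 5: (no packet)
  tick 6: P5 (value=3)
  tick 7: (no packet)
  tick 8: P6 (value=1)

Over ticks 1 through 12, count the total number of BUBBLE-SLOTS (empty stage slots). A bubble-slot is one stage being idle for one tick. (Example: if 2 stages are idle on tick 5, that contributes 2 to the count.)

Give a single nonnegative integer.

Tick 1: [PARSE:P1(v=11,ok=F), VALIDATE:-, TRANSFORM:-, EMIT:-] out:-; bubbles=3
Tick 2: [PARSE:P2(v=20,ok=F), VALIDATE:P1(v=11,ok=F), TRANSFORM:-, EMIT:-] out:-; bubbles=2
Tick 3: [PARSE:P3(v=8,ok=F), VALIDATE:P2(v=20,ok=F), TRANSFORM:P1(v=0,ok=F), EMIT:-] out:-; bubbles=1
Tick 4: [PARSE:P4(v=4,ok=F), VALIDATE:P3(v=8,ok=F), TRANSFORM:P2(v=0,ok=F), EMIT:P1(v=0,ok=F)] out:-; bubbles=0
Tick 5: [PARSE:-, VALIDATE:P4(v=4,ok=T), TRANSFORM:P3(v=0,ok=F), EMIT:P2(v=0,ok=F)] out:P1(v=0); bubbles=1
Tick 6: [PARSE:P5(v=3,ok=F), VALIDATE:-, TRANSFORM:P4(v=8,ok=T), EMIT:P3(v=0,ok=F)] out:P2(v=0); bubbles=1
Tick 7: [PARSE:-, VALIDATE:P5(v=3,ok=F), TRANSFORM:-, EMIT:P4(v=8,ok=T)] out:P3(v=0); bubbles=2
Tick 8: [PARSE:P6(v=1,ok=F), VALIDATE:-, TRANSFORM:P5(v=0,ok=F), EMIT:-] out:P4(v=8); bubbles=2
Tick 9: [PARSE:-, VALIDATE:P6(v=1,ok=F), TRANSFORM:-, EMIT:P5(v=0,ok=F)] out:-; bubbles=2
Tick 10: [PARSE:-, VALIDATE:-, TRANSFORM:P6(v=0,ok=F), EMIT:-] out:P5(v=0); bubbles=3
Tick 11: [PARSE:-, VALIDATE:-, TRANSFORM:-, EMIT:P6(v=0,ok=F)] out:-; bubbles=3
Tick 12: [PARSE:-, VALIDATE:-, TRANSFORM:-, EMIT:-] out:P6(v=0); bubbles=4
Total bubble-slots: 24

Answer: 24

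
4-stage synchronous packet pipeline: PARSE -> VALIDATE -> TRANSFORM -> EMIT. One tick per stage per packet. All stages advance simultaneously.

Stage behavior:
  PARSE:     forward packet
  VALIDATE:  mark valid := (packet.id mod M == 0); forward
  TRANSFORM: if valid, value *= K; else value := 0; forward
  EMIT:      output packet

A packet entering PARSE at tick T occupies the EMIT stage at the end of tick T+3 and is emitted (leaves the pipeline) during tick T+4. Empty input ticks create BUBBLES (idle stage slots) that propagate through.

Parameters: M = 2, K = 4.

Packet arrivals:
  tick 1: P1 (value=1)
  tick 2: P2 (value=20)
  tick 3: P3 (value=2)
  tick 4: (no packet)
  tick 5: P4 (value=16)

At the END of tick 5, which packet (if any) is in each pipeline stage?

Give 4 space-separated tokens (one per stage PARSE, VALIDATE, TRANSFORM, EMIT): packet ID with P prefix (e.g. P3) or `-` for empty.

Answer: P4 - P3 P2

Derivation:
Tick 1: [PARSE:P1(v=1,ok=F), VALIDATE:-, TRANSFORM:-, EMIT:-] out:-; in:P1
Tick 2: [PARSE:P2(v=20,ok=F), VALIDATE:P1(v=1,ok=F), TRANSFORM:-, EMIT:-] out:-; in:P2
Tick 3: [PARSE:P3(v=2,ok=F), VALIDATE:P2(v=20,ok=T), TRANSFORM:P1(v=0,ok=F), EMIT:-] out:-; in:P3
Tick 4: [PARSE:-, VALIDATE:P3(v=2,ok=F), TRANSFORM:P2(v=80,ok=T), EMIT:P1(v=0,ok=F)] out:-; in:-
Tick 5: [PARSE:P4(v=16,ok=F), VALIDATE:-, TRANSFORM:P3(v=0,ok=F), EMIT:P2(v=80,ok=T)] out:P1(v=0); in:P4
At end of tick 5: ['P4', '-', 'P3', 'P2']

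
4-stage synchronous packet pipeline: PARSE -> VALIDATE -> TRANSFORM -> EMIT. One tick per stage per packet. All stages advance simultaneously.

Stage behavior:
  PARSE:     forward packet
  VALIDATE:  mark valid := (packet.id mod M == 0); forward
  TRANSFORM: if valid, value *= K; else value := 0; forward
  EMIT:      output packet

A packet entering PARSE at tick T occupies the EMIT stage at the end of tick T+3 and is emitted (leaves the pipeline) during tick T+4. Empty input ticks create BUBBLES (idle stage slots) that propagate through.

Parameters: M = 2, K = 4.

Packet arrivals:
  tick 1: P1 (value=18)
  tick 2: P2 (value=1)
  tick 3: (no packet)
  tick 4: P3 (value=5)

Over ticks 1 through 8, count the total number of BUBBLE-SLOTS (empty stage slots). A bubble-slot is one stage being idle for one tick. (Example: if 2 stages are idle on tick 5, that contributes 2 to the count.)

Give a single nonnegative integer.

Tick 1: [PARSE:P1(v=18,ok=F), VALIDATE:-, TRANSFORM:-, EMIT:-] out:-; bubbles=3
Tick 2: [PARSE:P2(v=1,ok=F), VALIDATE:P1(v=18,ok=F), TRANSFORM:-, EMIT:-] out:-; bubbles=2
Tick 3: [PARSE:-, VALIDATE:P2(v=1,ok=T), TRANSFORM:P1(v=0,ok=F), EMIT:-] out:-; bubbles=2
Tick 4: [PARSE:P3(v=5,ok=F), VALIDATE:-, TRANSFORM:P2(v=4,ok=T), EMIT:P1(v=0,ok=F)] out:-; bubbles=1
Tick 5: [PARSE:-, VALIDATE:P3(v=5,ok=F), TRANSFORM:-, EMIT:P2(v=4,ok=T)] out:P1(v=0); bubbles=2
Tick 6: [PARSE:-, VALIDATE:-, TRANSFORM:P3(v=0,ok=F), EMIT:-] out:P2(v=4); bubbles=3
Tick 7: [PARSE:-, VALIDATE:-, TRANSFORM:-, EMIT:P3(v=0,ok=F)] out:-; bubbles=3
Tick 8: [PARSE:-, VALIDATE:-, TRANSFORM:-, EMIT:-] out:P3(v=0); bubbles=4
Total bubble-slots: 20

Answer: 20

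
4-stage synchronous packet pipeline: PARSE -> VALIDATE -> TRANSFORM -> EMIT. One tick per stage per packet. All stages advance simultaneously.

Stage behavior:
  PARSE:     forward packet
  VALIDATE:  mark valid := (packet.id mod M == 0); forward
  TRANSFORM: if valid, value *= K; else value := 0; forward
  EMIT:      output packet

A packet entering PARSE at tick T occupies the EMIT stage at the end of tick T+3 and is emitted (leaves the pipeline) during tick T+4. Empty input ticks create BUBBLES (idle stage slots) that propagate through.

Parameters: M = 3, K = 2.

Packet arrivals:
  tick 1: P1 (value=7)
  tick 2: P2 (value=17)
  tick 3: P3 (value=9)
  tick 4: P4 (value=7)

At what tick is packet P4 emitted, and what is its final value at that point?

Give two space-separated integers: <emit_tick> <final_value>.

Tick 1: [PARSE:P1(v=7,ok=F), VALIDATE:-, TRANSFORM:-, EMIT:-] out:-; in:P1
Tick 2: [PARSE:P2(v=17,ok=F), VALIDATE:P1(v=7,ok=F), TRANSFORM:-, EMIT:-] out:-; in:P2
Tick 3: [PARSE:P3(v=9,ok=F), VALIDATE:P2(v=17,ok=F), TRANSFORM:P1(v=0,ok=F), EMIT:-] out:-; in:P3
Tick 4: [PARSE:P4(v=7,ok=F), VALIDATE:P3(v=9,ok=T), TRANSFORM:P2(v=0,ok=F), EMIT:P1(v=0,ok=F)] out:-; in:P4
Tick 5: [PARSE:-, VALIDATE:P4(v=7,ok=F), TRANSFORM:P3(v=18,ok=T), EMIT:P2(v=0,ok=F)] out:P1(v=0); in:-
Tick 6: [PARSE:-, VALIDATE:-, TRANSFORM:P4(v=0,ok=F), EMIT:P3(v=18,ok=T)] out:P2(v=0); in:-
Tick 7: [PARSE:-, VALIDATE:-, TRANSFORM:-, EMIT:P4(v=0,ok=F)] out:P3(v=18); in:-
Tick 8: [PARSE:-, VALIDATE:-, TRANSFORM:-, EMIT:-] out:P4(v=0); in:-
P4: arrives tick 4, valid=False (id=4, id%3=1), emit tick 8, final value 0

Answer: 8 0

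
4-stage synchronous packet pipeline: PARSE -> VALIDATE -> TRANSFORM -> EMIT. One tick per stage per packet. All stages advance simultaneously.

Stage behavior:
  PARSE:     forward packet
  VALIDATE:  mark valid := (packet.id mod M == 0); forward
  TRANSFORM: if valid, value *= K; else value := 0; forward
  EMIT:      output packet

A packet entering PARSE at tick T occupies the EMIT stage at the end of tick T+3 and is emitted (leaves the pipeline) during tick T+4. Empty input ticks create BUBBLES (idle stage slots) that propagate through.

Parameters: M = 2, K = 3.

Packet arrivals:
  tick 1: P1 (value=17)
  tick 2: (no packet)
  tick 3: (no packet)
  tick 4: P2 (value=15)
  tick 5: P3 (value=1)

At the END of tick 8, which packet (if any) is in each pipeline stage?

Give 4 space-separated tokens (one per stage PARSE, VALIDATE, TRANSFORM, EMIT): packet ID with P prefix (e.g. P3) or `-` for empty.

Answer: - - - P3

Derivation:
Tick 1: [PARSE:P1(v=17,ok=F), VALIDATE:-, TRANSFORM:-, EMIT:-] out:-; in:P1
Tick 2: [PARSE:-, VALIDATE:P1(v=17,ok=F), TRANSFORM:-, EMIT:-] out:-; in:-
Tick 3: [PARSE:-, VALIDATE:-, TRANSFORM:P1(v=0,ok=F), EMIT:-] out:-; in:-
Tick 4: [PARSE:P2(v=15,ok=F), VALIDATE:-, TRANSFORM:-, EMIT:P1(v=0,ok=F)] out:-; in:P2
Tick 5: [PARSE:P3(v=1,ok=F), VALIDATE:P2(v=15,ok=T), TRANSFORM:-, EMIT:-] out:P1(v=0); in:P3
Tick 6: [PARSE:-, VALIDATE:P3(v=1,ok=F), TRANSFORM:P2(v=45,ok=T), EMIT:-] out:-; in:-
Tick 7: [PARSE:-, VALIDATE:-, TRANSFORM:P3(v=0,ok=F), EMIT:P2(v=45,ok=T)] out:-; in:-
Tick 8: [PARSE:-, VALIDATE:-, TRANSFORM:-, EMIT:P3(v=0,ok=F)] out:P2(v=45); in:-
At end of tick 8: ['-', '-', '-', 'P3']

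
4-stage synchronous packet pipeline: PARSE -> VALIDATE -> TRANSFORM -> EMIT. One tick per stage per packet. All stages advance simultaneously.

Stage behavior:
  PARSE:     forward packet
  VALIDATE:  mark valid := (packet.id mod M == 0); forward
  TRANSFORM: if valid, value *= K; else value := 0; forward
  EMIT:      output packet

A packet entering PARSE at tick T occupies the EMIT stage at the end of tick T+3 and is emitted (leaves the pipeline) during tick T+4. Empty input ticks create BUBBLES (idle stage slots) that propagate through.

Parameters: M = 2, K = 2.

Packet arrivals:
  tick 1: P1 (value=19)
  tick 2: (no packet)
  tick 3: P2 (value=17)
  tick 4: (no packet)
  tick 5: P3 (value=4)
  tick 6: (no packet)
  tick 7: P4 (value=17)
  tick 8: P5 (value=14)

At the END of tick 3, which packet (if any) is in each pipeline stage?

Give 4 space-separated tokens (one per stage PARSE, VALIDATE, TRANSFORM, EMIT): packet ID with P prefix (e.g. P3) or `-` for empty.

Answer: P2 - P1 -

Derivation:
Tick 1: [PARSE:P1(v=19,ok=F), VALIDATE:-, TRANSFORM:-, EMIT:-] out:-; in:P1
Tick 2: [PARSE:-, VALIDATE:P1(v=19,ok=F), TRANSFORM:-, EMIT:-] out:-; in:-
Tick 3: [PARSE:P2(v=17,ok=F), VALIDATE:-, TRANSFORM:P1(v=0,ok=F), EMIT:-] out:-; in:P2
At end of tick 3: ['P2', '-', 'P1', '-']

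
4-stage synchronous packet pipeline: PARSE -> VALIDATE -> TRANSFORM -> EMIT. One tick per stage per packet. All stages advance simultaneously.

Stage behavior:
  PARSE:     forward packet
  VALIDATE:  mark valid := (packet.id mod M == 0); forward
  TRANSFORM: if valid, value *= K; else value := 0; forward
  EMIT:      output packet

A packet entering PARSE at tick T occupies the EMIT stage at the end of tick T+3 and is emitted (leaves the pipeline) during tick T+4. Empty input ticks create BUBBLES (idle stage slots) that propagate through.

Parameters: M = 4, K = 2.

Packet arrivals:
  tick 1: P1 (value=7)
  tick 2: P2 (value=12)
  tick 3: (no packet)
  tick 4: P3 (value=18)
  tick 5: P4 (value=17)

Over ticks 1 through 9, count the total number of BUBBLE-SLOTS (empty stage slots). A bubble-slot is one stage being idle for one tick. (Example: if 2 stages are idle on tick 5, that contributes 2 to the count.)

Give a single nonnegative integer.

Tick 1: [PARSE:P1(v=7,ok=F), VALIDATE:-, TRANSFORM:-, EMIT:-] out:-; bubbles=3
Tick 2: [PARSE:P2(v=12,ok=F), VALIDATE:P1(v=7,ok=F), TRANSFORM:-, EMIT:-] out:-; bubbles=2
Tick 3: [PARSE:-, VALIDATE:P2(v=12,ok=F), TRANSFORM:P1(v=0,ok=F), EMIT:-] out:-; bubbles=2
Tick 4: [PARSE:P3(v=18,ok=F), VALIDATE:-, TRANSFORM:P2(v=0,ok=F), EMIT:P1(v=0,ok=F)] out:-; bubbles=1
Tick 5: [PARSE:P4(v=17,ok=F), VALIDATE:P3(v=18,ok=F), TRANSFORM:-, EMIT:P2(v=0,ok=F)] out:P1(v=0); bubbles=1
Tick 6: [PARSE:-, VALIDATE:P4(v=17,ok=T), TRANSFORM:P3(v=0,ok=F), EMIT:-] out:P2(v=0); bubbles=2
Tick 7: [PARSE:-, VALIDATE:-, TRANSFORM:P4(v=34,ok=T), EMIT:P3(v=0,ok=F)] out:-; bubbles=2
Tick 8: [PARSE:-, VALIDATE:-, TRANSFORM:-, EMIT:P4(v=34,ok=T)] out:P3(v=0); bubbles=3
Tick 9: [PARSE:-, VALIDATE:-, TRANSFORM:-, EMIT:-] out:P4(v=34); bubbles=4
Total bubble-slots: 20

Answer: 20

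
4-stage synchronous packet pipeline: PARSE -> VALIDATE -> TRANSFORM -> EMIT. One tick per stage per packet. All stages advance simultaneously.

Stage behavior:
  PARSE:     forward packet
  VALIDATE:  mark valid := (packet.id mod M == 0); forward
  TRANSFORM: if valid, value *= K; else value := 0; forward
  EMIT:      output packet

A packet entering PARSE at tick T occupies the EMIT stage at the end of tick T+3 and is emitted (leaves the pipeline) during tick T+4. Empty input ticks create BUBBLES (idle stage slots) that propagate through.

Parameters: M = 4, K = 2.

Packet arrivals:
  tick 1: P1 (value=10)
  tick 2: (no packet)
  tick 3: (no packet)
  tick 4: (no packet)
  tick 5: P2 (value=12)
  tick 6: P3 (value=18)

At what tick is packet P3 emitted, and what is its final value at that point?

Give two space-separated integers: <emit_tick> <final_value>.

Answer: 10 0

Derivation:
Tick 1: [PARSE:P1(v=10,ok=F), VALIDATE:-, TRANSFORM:-, EMIT:-] out:-; in:P1
Tick 2: [PARSE:-, VALIDATE:P1(v=10,ok=F), TRANSFORM:-, EMIT:-] out:-; in:-
Tick 3: [PARSE:-, VALIDATE:-, TRANSFORM:P1(v=0,ok=F), EMIT:-] out:-; in:-
Tick 4: [PARSE:-, VALIDATE:-, TRANSFORM:-, EMIT:P1(v=0,ok=F)] out:-; in:-
Tick 5: [PARSE:P2(v=12,ok=F), VALIDATE:-, TRANSFORM:-, EMIT:-] out:P1(v=0); in:P2
Tick 6: [PARSE:P3(v=18,ok=F), VALIDATE:P2(v=12,ok=F), TRANSFORM:-, EMIT:-] out:-; in:P3
Tick 7: [PARSE:-, VALIDATE:P3(v=18,ok=F), TRANSFORM:P2(v=0,ok=F), EMIT:-] out:-; in:-
Tick 8: [PARSE:-, VALIDATE:-, TRANSFORM:P3(v=0,ok=F), EMIT:P2(v=0,ok=F)] out:-; in:-
Tick 9: [PARSE:-, VALIDATE:-, TRANSFORM:-, EMIT:P3(v=0,ok=F)] out:P2(v=0); in:-
Tick 10: [PARSE:-, VALIDATE:-, TRANSFORM:-, EMIT:-] out:P3(v=0); in:-
P3: arrives tick 6, valid=False (id=3, id%4=3), emit tick 10, final value 0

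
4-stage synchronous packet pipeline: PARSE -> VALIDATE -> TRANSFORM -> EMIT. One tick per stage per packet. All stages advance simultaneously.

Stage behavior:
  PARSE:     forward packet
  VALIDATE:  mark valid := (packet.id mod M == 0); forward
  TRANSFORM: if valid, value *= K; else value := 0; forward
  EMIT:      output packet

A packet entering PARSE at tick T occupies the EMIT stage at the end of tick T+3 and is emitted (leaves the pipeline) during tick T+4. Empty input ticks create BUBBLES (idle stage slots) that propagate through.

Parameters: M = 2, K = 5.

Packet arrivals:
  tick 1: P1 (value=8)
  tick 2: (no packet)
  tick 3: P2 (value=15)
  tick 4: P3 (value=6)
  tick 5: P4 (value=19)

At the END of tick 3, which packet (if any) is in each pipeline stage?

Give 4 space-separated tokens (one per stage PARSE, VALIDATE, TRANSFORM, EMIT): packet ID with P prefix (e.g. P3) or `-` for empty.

Answer: P2 - P1 -

Derivation:
Tick 1: [PARSE:P1(v=8,ok=F), VALIDATE:-, TRANSFORM:-, EMIT:-] out:-; in:P1
Tick 2: [PARSE:-, VALIDATE:P1(v=8,ok=F), TRANSFORM:-, EMIT:-] out:-; in:-
Tick 3: [PARSE:P2(v=15,ok=F), VALIDATE:-, TRANSFORM:P1(v=0,ok=F), EMIT:-] out:-; in:P2
At end of tick 3: ['P2', '-', 'P1', '-']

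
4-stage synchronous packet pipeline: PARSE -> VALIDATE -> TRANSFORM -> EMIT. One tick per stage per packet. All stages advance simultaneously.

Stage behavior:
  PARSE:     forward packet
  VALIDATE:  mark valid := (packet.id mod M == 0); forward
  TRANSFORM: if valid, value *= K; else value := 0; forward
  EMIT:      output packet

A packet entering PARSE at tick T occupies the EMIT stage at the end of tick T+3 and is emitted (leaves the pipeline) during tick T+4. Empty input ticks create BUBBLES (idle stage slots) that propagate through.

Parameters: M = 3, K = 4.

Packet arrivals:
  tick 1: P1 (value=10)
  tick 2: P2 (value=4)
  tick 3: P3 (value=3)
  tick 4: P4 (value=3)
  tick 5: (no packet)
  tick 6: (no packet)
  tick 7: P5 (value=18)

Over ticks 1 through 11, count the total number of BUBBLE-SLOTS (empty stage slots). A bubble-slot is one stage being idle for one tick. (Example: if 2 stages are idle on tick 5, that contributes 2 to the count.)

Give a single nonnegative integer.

Tick 1: [PARSE:P1(v=10,ok=F), VALIDATE:-, TRANSFORM:-, EMIT:-] out:-; bubbles=3
Tick 2: [PARSE:P2(v=4,ok=F), VALIDATE:P1(v=10,ok=F), TRANSFORM:-, EMIT:-] out:-; bubbles=2
Tick 3: [PARSE:P3(v=3,ok=F), VALIDATE:P2(v=4,ok=F), TRANSFORM:P1(v=0,ok=F), EMIT:-] out:-; bubbles=1
Tick 4: [PARSE:P4(v=3,ok=F), VALIDATE:P3(v=3,ok=T), TRANSFORM:P2(v=0,ok=F), EMIT:P1(v=0,ok=F)] out:-; bubbles=0
Tick 5: [PARSE:-, VALIDATE:P4(v=3,ok=F), TRANSFORM:P3(v=12,ok=T), EMIT:P2(v=0,ok=F)] out:P1(v=0); bubbles=1
Tick 6: [PARSE:-, VALIDATE:-, TRANSFORM:P4(v=0,ok=F), EMIT:P3(v=12,ok=T)] out:P2(v=0); bubbles=2
Tick 7: [PARSE:P5(v=18,ok=F), VALIDATE:-, TRANSFORM:-, EMIT:P4(v=0,ok=F)] out:P3(v=12); bubbles=2
Tick 8: [PARSE:-, VALIDATE:P5(v=18,ok=F), TRANSFORM:-, EMIT:-] out:P4(v=0); bubbles=3
Tick 9: [PARSE:-, VALIDATE:-, TRANSFORM:P5(v=0,ok=F), EMIT:-] out:-; bubbles=3
Tick 10: [PARSE:-, VALIDATE:-, TRANSFORM:-, EMIT:P5(v=0,ok=F)] out:-; bubbles=3
Tick 11: [PARSE:-, VALIDATE:-, TRANSFORM:-, EMIT:-] out:P5(v=0); bubbles=4
Total bubble-slots: 24

Answer: 24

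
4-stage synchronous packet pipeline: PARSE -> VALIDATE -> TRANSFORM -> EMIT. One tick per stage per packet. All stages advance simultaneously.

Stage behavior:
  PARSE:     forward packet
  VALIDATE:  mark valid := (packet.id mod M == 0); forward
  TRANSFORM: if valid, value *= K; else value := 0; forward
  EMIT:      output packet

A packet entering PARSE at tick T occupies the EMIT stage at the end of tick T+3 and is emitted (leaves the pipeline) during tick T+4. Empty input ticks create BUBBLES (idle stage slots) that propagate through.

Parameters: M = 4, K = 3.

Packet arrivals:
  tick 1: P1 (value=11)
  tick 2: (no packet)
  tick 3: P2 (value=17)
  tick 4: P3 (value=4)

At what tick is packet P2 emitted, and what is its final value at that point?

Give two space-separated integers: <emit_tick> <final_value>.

Tick 1: [PARSE:P1(v=11,ok=F), VALIDATE:-, TRANSFORM:-, EMIT:-] out:-; in:P1
Tick 2: [PARSE:-, VALIDATE:P1(v=11,ok=F), TRANSFORM:-, EMIT:-] out:-; in:-
Tick 3: [PARSE:P2(v=17,ok=F), VALIDATE:-, TRANSFORM:P1(v=0,ok=F), EMIT:-] out:-; in:P2
Tick 4: [PARSE:P3(v=4,ok=F), VALIDATE:P2(v=17,ok=F), TRANSFORM:-, EMIT:P1(v=0,ok=F)] out:-; in:P3
Tick 5: [PARSE:-, VALIDATE:P3(v=4,ok=F), TRANSFORM:P2(v=0,ok=F), EMIT:-] out:P1(v=0); in:-
Tick 6: [PARSE:-, VALIDATE:-, TRANSFORM:P3(v=0,ok=F), EMIT:P2(v=0,ok=F)] out:-; in:-
Tick 7: [PARSE:-, VALIDATE:-, TRANSFORM:-, EMIT:P3(v=0,ok=F)] out:P2(v=0); in:-
Tick 8: [PARSE:-, VALIDATE:-, TRANSFORM:-, EMIT:-] out:P3(v=0); in:-
P2: arrives tick 3, valid=False (id=2, id%4=2), emit tick 7, final value 0

Answer: 7 0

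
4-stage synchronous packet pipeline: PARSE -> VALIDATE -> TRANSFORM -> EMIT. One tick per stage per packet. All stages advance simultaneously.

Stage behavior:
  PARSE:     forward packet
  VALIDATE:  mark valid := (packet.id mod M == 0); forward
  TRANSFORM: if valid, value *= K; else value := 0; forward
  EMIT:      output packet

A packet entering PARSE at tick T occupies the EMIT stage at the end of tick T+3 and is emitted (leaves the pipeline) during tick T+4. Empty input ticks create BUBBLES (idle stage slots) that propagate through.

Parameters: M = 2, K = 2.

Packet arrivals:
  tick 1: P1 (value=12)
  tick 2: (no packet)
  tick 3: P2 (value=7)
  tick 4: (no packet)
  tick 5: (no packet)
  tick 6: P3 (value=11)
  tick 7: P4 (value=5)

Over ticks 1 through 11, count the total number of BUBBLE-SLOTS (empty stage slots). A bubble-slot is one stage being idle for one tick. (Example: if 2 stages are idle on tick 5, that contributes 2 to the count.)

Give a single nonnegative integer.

Tick 1: [PARSE:P1(v=12,ok=F), VALIDATE:-, TRANSFORM:-, EMIT:-] out:-; bubbles=3
Tick 2: [PARSE:-, VALIDATE:P1(v=12,ok=F), TRANSFORM:-, EMIT:-] out:-; bubbles=3
Tick 3: [PARSE:P2(v=7,ok=F), VALIDATE:-, TRANSFORM:P1(v=0,ok=F), EMIT:-] out:-; bubbles=2
Tick 4: [PARSE:-, VALIDATE:P2(v=7,ok=T), TRANSFORM:-, EMIT:P1(v=0,ok=F)] out:-; bubbles=2
Tick 5: [PARSE:-, VALIDATE:-, TRANSFORM:P2(v=14,ok=T), EMIT:-] out:P1(v=0); bubbles=3
Tick 6: [PARSE:P3(v=11,ok=F), VALIDATE:-, TRANSFORM:-, EMIT:P2(v=14,ok=T)] out:-; bubbles=2
Tick 7: [PARSE:P4(v=5,ok=F), VALIDATE:P3(v=11,ok=F), TRANSFORM:-, EMIT:-] out:P2(v=14); bubbles=2
Tick 8: [PARSE:-, VALIDATE:P4(v=5,ok=T), TRANSFORM:P3(v=0,ok=F), EMIT:-] out:-; bubbles=2
Tick 9: [PARSE:-, VALIDATE:-, TRANSFORM:P4(v=10,ok=T), EMIT:P3(v=0,ok=F)] out:-; bubbles=2
Tick 10: [PARSE:-, VALIDATE:-, TRANSFORM:-, EMIT:P4(v=10,ok=T)] out:P3(v=0); bubbles=3
Tick 11: [PARSE:-, VALIDATE:-, TRANSFORM:-, EMIT:-] out:P4(v=10); bubbles=4
Total bubble-slots: 28

Answer: 28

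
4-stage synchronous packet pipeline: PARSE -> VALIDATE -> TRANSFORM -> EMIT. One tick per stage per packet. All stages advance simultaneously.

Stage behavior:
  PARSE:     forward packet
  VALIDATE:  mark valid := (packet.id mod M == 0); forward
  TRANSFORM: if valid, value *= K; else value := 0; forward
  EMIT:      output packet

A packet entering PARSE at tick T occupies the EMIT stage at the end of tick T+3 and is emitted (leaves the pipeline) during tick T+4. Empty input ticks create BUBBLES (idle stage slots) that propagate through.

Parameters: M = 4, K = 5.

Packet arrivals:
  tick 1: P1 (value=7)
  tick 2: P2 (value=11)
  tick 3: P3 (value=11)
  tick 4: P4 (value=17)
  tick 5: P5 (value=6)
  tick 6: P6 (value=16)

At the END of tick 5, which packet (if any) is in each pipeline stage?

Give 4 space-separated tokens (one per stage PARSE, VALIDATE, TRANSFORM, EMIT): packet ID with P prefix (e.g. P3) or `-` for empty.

Tick 1: [PARSE:P1(v=7,ok=F), VALIDATE:-, TRANSFORM:-, EMIT:-] out:-; in:P1
Tick 2: [PARSE:P2(v=11,ok=F), VALIDATE:P1(v=7,ok=F), TRANSFORM:-, EMIT:-] out:-; in:P2
Tick 3: [PARSE:P3(v=11,ok=F), VALIDATE:P2(v=11,ok=F), TRANSFORM:P1(v=0,ok=F), EMIT:-] out:-; in:P3
Tick 4: [PARSE:P4(v=17,ok=F), VALIDATE:P3(v=11,ok=F), TRANSFORM:P2(v=0,ok=F), EMIT:P1(v=0,ok=F)] out:-; in:P4
Tick 5: [PARSE:P5(v=6,ok=F), VALIDATE:P4(v=17,ok=T), TRANSFORM:P3(v=0,ok=F), EMIT:P2(v=0,ok=F)] out:P1(v=0); in:P5
At end of tick 5: ['P5', 'P4', 'P3', 'P2']

Answer: P5 P4 P3 P2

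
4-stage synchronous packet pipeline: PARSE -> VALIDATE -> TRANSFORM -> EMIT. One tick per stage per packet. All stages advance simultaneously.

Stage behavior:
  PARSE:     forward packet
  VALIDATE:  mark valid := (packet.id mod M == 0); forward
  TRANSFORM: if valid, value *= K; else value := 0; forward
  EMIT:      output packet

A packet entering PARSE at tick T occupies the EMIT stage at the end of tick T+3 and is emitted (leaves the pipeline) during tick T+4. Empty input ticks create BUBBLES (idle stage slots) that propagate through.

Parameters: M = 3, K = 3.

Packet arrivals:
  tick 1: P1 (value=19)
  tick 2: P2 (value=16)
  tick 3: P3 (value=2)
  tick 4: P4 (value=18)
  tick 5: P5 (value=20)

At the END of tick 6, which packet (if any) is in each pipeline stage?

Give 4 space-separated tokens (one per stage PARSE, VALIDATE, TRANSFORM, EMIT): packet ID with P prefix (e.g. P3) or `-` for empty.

Answer: - P5 P4 P3

Derivation:
Tick 1: [PARSE:P1(v=19,ok=F), VALIDATE:-, TRANSFORM:-, EMIT:-] out:-; in:P1
Tick 2: [PARSE:P2(v=16,ok=F), VALIDATE:P1(v=19,ok=F), TRANSFORM:-, EMIT:-] out:-; in:P2
Tick 3: [PARSE:P3(v=2,ok=F), VALIDATE:P2(v=16,ok=F), TRANSFORM:P1(v=0,ok=F), EMIT:-] out:-; in:P3
Tick 4: [PARSE:P4(v=18,ok=F), VALIDATE:P3(v=2,ok=T), TRANSFORM:P2(v=0,ok=F), EMIT:P1(v=0,ok=F)] out:-; in:P4
Tick 5: [PARSE:P5(v=20,ok=F), VALIDATE:P4(v=18,ok=F), TRANSFORM:P3(v=6,ok=T), EMIT:P2(v=0,ok=F)] out:P1(v=0); in:P5
Tick 6: [PARSE:-, VALIDATE:P5(v=20,ok=F), TRANSFORM:P4(v=0,ok=F), EMIT:P3(v=6,ok=T)] out:P2(v=0); in:-
At end of tick 6: ['-', 'P5', 'P4', 'P3']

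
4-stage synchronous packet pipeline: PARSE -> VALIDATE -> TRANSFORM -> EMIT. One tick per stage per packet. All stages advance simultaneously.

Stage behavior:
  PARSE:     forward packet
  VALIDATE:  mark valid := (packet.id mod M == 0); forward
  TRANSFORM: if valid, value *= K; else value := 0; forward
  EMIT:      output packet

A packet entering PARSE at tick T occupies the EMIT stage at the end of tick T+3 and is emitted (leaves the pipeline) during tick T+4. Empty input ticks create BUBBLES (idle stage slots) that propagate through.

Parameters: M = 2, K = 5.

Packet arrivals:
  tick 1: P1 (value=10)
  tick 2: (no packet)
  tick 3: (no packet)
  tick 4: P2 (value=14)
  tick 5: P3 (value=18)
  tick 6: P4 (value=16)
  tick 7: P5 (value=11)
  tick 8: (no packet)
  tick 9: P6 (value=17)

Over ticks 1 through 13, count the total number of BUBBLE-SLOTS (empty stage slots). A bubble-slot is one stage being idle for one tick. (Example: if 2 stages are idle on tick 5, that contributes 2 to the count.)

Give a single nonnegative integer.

Answer: 28

Derivation:
Tick 1: [PARSE:P1(v=10,ok=F), VALIDATE:-, TRANSFORM:-, EMIT:-] out:-; bubbles=3
Tick 2: [PARSE:-, VALIDATE:P1(v=10,ok=F), TRANSFORM:-, EMIT:-] out:-; bubbles=3
Tick 3: [PARSE:-, VALIDATE:-, TRANSFORM:P1(v=0,ok=F), EMIT:-] out:-; bubbles=3
Tick 4: [PARSE:P2(v=14,ok=F), VALIDATE:-, TRANSFORM:-, EMIT:P1(v=0,ok=F)] out:-; bubbles=2
Tick 5: [PARSE:P3(v=18,ok=F), VALIDATE:P2(v=14,ok=T), TRANSFORM:-, EMIT:-] out:P1(v=0); bubbles=2
Tick 6: [PARSE:P4(v=16,ok=F), VALIDATE:P3(v=18,ok=F), TRANSFORM:P2(v=70,ok=T), EMIT:-] out:-; bubbles=1
Tick 7: [PARSE:P5(v=11,ok=F), VALIDATE:P4(v=16,ok=T), TRANSFORM:P3(v=0,ok=F), EMIT:P2(v=70,ok=T)] out:-; bubbles=0
Tick 8: [PARSE:-, VALIDATE:P5(v=11,ok=F), TRANSFORM:P4(v=80,ok=T), EMIT:P3(v=0,ok=F)] out:P2(v=70); bubbles=1
Tick 9: [PARSE:P6(v=17,ok=F), VALIDATE:-, TRANSFORM:P5(v=0,ok=F), EMIT:P4(v=80,ok=T)] out:P3(v=0); bubbles=1
Tick 10: [PARSE:-, VALIDATE:P6(v=17,ok=T), TRANSFORM:-, EMIT:P5(v=0,ok=F)] out:P4(v=80); bubbles=2
Tick 11: [PARSE:-, VALIDATE:-, TRANSFORM:P6(v=85,ok=T), EMIT:-] out:P5(v=0); bubbles=3
Tick 12: [PARSE:-, VALIDATE:-, TRANSFORM:-, EMIT:P6(v=85,ok=T)] out:-; bubbles=3
Tick 13: [PARSE:-, VALIDATE:-, TRANSFORM:-, EMIT:-] out:P6(v=85); bubbles=4
Total bubble-slots: 28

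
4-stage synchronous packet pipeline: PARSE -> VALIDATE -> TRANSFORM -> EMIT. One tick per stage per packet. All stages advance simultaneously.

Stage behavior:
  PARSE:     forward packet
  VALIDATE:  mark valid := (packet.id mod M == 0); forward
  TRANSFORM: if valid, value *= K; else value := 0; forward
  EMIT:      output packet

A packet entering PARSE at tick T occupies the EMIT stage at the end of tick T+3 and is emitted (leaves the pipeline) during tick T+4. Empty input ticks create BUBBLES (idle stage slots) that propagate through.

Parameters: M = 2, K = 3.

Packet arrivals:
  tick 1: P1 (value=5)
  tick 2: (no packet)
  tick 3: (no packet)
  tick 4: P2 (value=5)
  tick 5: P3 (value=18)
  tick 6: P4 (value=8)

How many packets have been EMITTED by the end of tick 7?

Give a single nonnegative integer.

Tick 1: [PARSE:P1(v=5,ok=F), VALIDATE:-, TRANSFORM:-, EMIT:-] out:-; in:P1
Tick 2: [PARSE:-, VALIDATE:P1(v=5,ok=F), TRANSFORM:-, EMIT:-] out:-; in:-
Tick 3: [PARSE:-, VALIDATE:-, TRANSFORM:P1(v=0,ok=F), EMIT:-] out:-; in:-
Tick 4: [PARSE:P2(v=5,ok=F), VALIDATE:-, TRANSFORM:-, EMIT:P1(v=0,ok=F)] out:-; in:P2
Tick 5: [PARSE:P3(v=18,ok=F), VALIDATE:P2(v=5,ok=T), TRANSFORM:-, EMIT:-] out:P1(v=0); in:P3
Tick 6: [PARSE:P4(v=8,ok=F), VALIDATE:P3(v=18,ok=F), TRANSFORM:P2(v=15,ok=T), EMIT:-] out:-; in:P4
Tick 7: [PARSE:-, VALIDATE:P4(v=8,ok=T), TRANSFORM:P3(v=0,ok=F), EMIT:P2(v=15,ok=T)] out:-; in:-
Emitted by tick 7: ['P1']

Answer: 1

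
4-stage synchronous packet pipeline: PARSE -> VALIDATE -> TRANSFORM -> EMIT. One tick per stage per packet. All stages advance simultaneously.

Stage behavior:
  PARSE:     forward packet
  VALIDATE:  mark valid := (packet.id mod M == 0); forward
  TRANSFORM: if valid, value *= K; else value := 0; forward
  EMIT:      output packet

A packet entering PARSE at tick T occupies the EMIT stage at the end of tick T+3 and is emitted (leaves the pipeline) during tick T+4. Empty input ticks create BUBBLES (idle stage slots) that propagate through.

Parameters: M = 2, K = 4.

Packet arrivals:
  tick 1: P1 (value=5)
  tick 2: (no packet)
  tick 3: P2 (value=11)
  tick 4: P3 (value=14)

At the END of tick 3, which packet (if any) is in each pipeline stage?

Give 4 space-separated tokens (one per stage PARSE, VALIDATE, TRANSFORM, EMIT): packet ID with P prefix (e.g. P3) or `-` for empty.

Tick 1: [PARSE:P1(v=5,ok=F), VALIDATE:-, TRANSFORM:-, EMIT:-] out:-; in:P1
Tick 2: [PARSE:-, VALIDATE:P1(v=5,ok=F), TRANSFORM:-, EMIT:-] out:-; in:-
Tick 3: [PARSE:P2(v=11,ok=F), VALIDATE:-, TRANSFORM:P1(v=0,ok=F), EMIT:-] out:-; in:P2
At end of tick 3: ['P2', '-', 'P1', '-']

Answer: P2 - P1 -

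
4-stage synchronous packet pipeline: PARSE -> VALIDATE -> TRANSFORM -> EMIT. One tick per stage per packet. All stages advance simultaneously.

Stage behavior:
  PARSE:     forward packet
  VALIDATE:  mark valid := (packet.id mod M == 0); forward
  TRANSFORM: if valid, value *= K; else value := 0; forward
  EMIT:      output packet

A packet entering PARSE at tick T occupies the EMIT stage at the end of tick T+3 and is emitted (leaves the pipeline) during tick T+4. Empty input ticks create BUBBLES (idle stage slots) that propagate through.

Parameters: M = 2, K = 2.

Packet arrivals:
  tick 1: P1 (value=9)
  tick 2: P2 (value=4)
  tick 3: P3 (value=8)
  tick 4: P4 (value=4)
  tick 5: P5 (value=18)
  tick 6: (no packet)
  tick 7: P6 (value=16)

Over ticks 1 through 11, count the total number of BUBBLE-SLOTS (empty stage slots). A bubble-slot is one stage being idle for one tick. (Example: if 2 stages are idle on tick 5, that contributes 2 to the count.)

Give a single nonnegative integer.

Answer: 20

Derivation:
Tick 1: [PARSE:P1(v=9,ok=F), VALIDATE:-, TRANSFORM:-, EMIT:-] out:-; bubbles=3
Tick 2: [PARSE:P2(v=4,ok=F), VALIDATE:P1(v=9,ok=F), TRANSFORM:-, EMIT:-] out:-; bubbles=2
Tick 3: [PARSE:P3(v=8,ok=F), VALIDATE:P2(v=4,ok=T), TRANSFORM:P1(v=0,ok=F), EMIT:-] out:-; bubbles=1
Tick 4: [PARSE:P4(v=4,ok=F), VALIDATE:P3(v=8,ok=F), TRANSFORM:P2(v=8,ok=T), EMIT:P1(v=0,ok=F)] out:-; bubbles=0
Tick 5: [PARSE:P5(v=18,ok=F), VALIDATE:P4(v=4,ok=T), TRANSFORM:P3(v=0,ok=F), EMIT:P2(v=8,ok=T)] out:P1(v=0); bubbles=0
Tick 6: [PARSE:-, VALIDATE:P5(v=18,ok=F), TRANSFORM:P4(v=8,ok=T), EMIT:P3(v=0,ok=F)] out:P2(v=8); bubbles=1
Tick 7: [PARSE:P6(v=16,ok=F), VALIDATE:-, TRANSFORM:P5(v=0,ok=F), EMIT:P4(v=8,ok=T)] out:P3(v=0); bubbles=1
Tick 8: [PARSE:-, VALIDATE:P6(v=16,ok=T), TRANSFORM:-, EMIT:P5(v=0,ok=F)] out:P4(v=8); bubbles=2
Tick 9: [PARSE:-, VALIDATE:-, TRANSFORM:P6(v=32,ok=T), EMIT:-] out:P5(v=0); bubbles=3
Tick 10: [PARSE:-, VALIDATE:-, TRANSFORM:-, EMIT:P6(v=32,ok=T)] out:-; bubbles=3
Tick 11: [PARSE:-, VALIDATE:-, TRANSFORM:-, EMIT:-] out:P6(v=32); bubbles=4
Total bubble-slots: 20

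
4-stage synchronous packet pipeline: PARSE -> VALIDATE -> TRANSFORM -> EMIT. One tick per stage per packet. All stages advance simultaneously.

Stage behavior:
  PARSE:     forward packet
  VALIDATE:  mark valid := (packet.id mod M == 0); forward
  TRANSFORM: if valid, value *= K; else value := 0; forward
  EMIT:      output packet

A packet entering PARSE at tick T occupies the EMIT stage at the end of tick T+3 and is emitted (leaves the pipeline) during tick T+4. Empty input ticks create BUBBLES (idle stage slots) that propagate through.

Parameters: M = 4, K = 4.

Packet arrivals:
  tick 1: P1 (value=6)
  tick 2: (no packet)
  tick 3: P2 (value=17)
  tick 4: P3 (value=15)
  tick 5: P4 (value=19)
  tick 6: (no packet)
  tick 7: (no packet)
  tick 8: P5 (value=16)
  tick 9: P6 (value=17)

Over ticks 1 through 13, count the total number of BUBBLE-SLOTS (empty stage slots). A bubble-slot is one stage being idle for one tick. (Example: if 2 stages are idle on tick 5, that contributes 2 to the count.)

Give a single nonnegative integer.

Tick 1: [PARSE:P1(v=6,ok=F), VALIDATE:-, TRANSFORM:-, EMIT:-] out:-; bubbles=3
Tick 2: [PARSE:-, VALIDATE:P1(v=6,ok=F), TRANSFORM:-, EMIT:-] out:-; bubbles=3
Tick 3: [PARSE:P2(v=17,ok=F), VALIDATE:-, TRANSFORM:P1(v=0,ok=F), EMIT:-] out:-; bubbles=2
Tick 4: [PARSE:P3(v=15,ok=F), VALIDATE:P2(v=17,ok=F), TRANSFORM:-, EMIT:P1(v=0,ok=F)] out:-; bubbles=1
Tick 5: [PARSE:P4(v=19,ok=F), VALIDATE:P3(v=15,ok=F), TRANSFORM:P2(v=0,ok=F), EMIT:-] out:P1(v=0); bubbles=1
Tick 6: [PARSE:-, VALIDATE:P4(v=19,ok=T), TRANSFORM:P3(v=0,ok=F), EMIT:P2(v=0,ok=F)] out:-; bubbles=1
Tick 7: [PARSE:-, VALIDATE:-, TRANSFORM:P4(v=76,ok=T), EMIT:P3(v=0,ok=F)] out:P2(v=0); bubbles=2
Tick 8: [PARSE:P5(v=16,ok=F), VALIDATE:-, TRANSFORM:-, EMIT:P4(v=76,ok=T)] out:P3(v=0); bubbles=2
Tick 9: [PARSE:P6(v=17,ok=F), VALIDATE:P5(v=16,ok=F), TRANSFORM:-, EMIT:-] out:P4(v=76); bubbles=2
Tick 10: [PARSE:-, VALIDATE:P6(v=17,ok=F), TRANSFORM:P5(v=0,ok=F), EMIT:-] out:-; bubbles=2
Tick 11: [PARSE:-, VALIDATE:-, TRANSFORM:P6(v=0,ok=F), EMIT:P5(v=0,ok=F)] out:-; bubbles=2
Tick 12: [PARSE:-, VALIDATE:-, TRANSFORM:-, EMIT:P6(v=0,ok=F)] out:P5(v=0); bubbles=3
Tick 13: [PARSE:-, VALIDATE:-, TRANSFORM:-, EMIT:-] out:P6(v=0); bubbles=4
Total bubble-slots: 28

Answer: 28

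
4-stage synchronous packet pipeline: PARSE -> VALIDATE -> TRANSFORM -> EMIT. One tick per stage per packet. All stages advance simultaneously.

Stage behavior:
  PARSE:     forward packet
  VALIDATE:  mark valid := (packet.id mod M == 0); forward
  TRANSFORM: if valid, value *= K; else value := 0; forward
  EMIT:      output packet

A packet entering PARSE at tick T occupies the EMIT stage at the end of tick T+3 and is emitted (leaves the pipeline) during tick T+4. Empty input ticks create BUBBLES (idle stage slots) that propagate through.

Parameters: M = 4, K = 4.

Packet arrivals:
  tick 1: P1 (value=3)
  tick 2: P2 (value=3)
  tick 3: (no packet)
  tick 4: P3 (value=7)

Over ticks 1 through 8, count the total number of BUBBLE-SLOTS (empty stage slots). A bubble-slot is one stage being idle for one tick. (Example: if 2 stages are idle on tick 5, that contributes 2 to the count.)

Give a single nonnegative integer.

Tick 1: [PARSE:P1(v=3,ok=F), VALIDATE:-, TRANSFORM:-, EMIT:-] out:-; bubbles=3
Tick 2: [PARSE:P2(v=3,ok=F), VALIDATE:P1(v=3,ok=F), TRANSFORM:-, EMIT:-] out:-; bubbles=2
Tick 3: [PARSE:-, VALIDATE:P2(v=3,ok=F), TRANSFORM:P1(v=0,ok=F), EMIT:-] out:-; bubbles=2
Tick 4: [PARSE:P3(v=7,ok=F), VALIDATE:-, TRANSFORM:P2(v=0,ok=F), EMIT:P1(v=0,ok=F)] out:-; bubbles=1
Tick 5: [PARSE:-, VALIDATE:P3(v=7,ok=F), TRANSFORM:-, EMIT:P2(v=0,ok=F)] out:P1(v=0); bubbles=2
Tick 6: [PARSE:-, VALIDATE:-, TRANSFORM:P3(v=0,ok=F), EMIT:-] out:P2(v=0); bubbles=3
Tick 7: [PARSE:-, VALIDATE:-, TRANSFORM:-, EMIT:P3(v=0,ok=F)] out:-; bubbles=3
Tick 8: [PARSE:-, VALIDATE:-, TRANSFORM:-, EMIT:-] out:P3(v=0); bubbles=4
Total bubble-slots: 20

Answer: 20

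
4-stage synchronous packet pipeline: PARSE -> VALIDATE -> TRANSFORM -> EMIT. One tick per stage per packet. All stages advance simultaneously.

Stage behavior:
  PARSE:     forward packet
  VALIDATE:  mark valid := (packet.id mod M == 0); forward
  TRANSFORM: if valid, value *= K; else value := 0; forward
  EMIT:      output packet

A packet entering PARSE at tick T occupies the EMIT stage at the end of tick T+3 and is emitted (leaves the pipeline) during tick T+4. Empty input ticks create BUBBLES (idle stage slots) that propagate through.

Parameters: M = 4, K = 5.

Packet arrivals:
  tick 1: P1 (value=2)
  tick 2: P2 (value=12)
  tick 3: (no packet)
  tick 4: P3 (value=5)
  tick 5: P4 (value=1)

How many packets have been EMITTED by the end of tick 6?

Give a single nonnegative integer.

Tick 1: [PARSE:P1(v=2,ok=F), VALIDATE:-, TRANSFORM:-, EMIT:-] out:-; in:P1
Tick 2: [PARSE:P2(v=12,ok=F), VALIDATE:P1(v=2,ok=F), TRANSFORM:-, EMIT:-] out:-; in:P2
Tick 3: [PARSE:-, VALIDATE:P2(v=12,ok=F), TRANSFORM:P1(v=0,ok=F), EMIT:-] out:-; in:-
Tick 4: [PARSE:P3(v=5,ok=F), VALIDATE:-, TRANSFORM:P2(v=0,ok=F), EMIT:P1(v=0,ok=F)] out:-; in:P3
Tick 5: [PARSE:P4(v=1,ok=F), VALIDATE:P3(v=5,ok=F), TRANSFORM:-, EMIT:P2(v=0,ok=F)] out:P1(v=0); in:P4
Tick 6: [PARSE:-, VALIDATE:P4(v=1,ok=T), TRANSFORM:P3(v=0,ok=F), EMIT:-] out:P2(v=0); in:-
Emitted by tick 6: ['P1', 'P2']

Answer: 2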